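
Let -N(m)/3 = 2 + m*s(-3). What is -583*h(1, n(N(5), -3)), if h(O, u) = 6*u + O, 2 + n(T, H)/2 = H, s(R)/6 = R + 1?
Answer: 34397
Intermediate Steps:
s(R) = 6 + 6*R (s(R) = 6*(R + 1) = 6*(1 + R) = 6 + 6*R)
N(m) = -6 + 36*m (N(m) = -3*(2 + m*(6 + 6*(-3))) = -3*(2 + m*(6 - 18)) = -3*(2 + m*(-12)) = -3*(2 - 12*m) = -6 + 36*m)
n(T, H) = -4 + 2*H
h(O, u) = O + 6*u
-583*h(1, n(N(5), -3)) = -583*(1 + 6*(-4 + 2*(-3))) = -583*(1 + 6*(-4 - 6)) = -583*(1 + 6*(-10)) = -583*(1 - 60) = -583*(-59) = 34397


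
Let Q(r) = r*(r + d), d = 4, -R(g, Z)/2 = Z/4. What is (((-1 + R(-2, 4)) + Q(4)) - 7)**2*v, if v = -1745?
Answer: -844580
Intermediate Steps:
R(g, Z) = -Z/2 (R(g, Z) = -2*Z/4 = -Z/2)
Q(r) = r*(4 + r) (Q(r) = r*(r + 4) = r*(4 + r))
(((-1 + R(-2, 4)) + Q(4)) - 7)**2*v = (((-1 - 1/2*4) + 4*(4 + 4)) - 7)**2*(-1745) = (((-1 - 2) + 4*8) - 7)**2*(-1745) = ((-3 + 32) - 7)**2*(-1745) = (29 - 7)**2*(-1745) = 22**2*(-1745) = 484*(-1745) = -844580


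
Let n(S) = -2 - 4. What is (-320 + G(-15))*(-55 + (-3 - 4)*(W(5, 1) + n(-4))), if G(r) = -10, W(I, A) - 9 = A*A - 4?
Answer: 18150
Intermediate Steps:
W(I, A) = 5 + A**2 (W(I, A) = 9 + (A*A - 4) = 9 + (A**2 - 4) = 9 + (-4 + A**2) = 5 + A**2)
n(S) = -6
(-320 + G(-15))*(-55 + (-3 - 4)*(W(5, 1) + n(-4))) = (-320 - 10)*(-55 + (-3 - 4)*((5 + 1**2) - 6)) = -330*(-55 - 7*((5 + 1) - 6)) = -330*(-55 - 7*(6 - 6)) = -330*(-55 - 7*0) = -330*(-55 + 0) = -330*(-55) = 18150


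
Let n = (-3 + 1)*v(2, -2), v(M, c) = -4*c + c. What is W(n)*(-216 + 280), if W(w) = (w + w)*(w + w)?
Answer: 36864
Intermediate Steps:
v(M, c) = -3*c
n = -12 (n = (-3 + 1)*(-3*(-2)) = -2*6 = -12)
W(w) = 4*w² (W(w) = (2*w)*(2*w) = 4*w²)
W(n)*(-216 + 280) = (4*(-12)²)*(-216 + 280) = (4*144)*64 = 576*64 = 36864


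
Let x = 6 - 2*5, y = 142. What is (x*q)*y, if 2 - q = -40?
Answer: -23856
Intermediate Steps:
q = 42 (q = 2 - 1*(-40) = 2 + 40 = 42)
x = -4 (x = 6 - 10 = -4)
(x*q)*y = -4*42*142 = -168*142 = -23856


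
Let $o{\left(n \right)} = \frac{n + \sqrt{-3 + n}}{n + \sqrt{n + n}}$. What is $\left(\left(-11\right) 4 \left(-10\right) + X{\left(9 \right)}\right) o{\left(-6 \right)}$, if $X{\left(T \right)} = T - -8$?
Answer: $\frac{1371}{4} - \frac{1371 i}{8} + \frac{457 \sqrt{3}}{8} + \frac{457 i \sqrt{3}}{4} \approx 441.69 + 26.512 i$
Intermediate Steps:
$X{\left(T \right)} = 8 + T$ ($X{\left(T \right)} = T + 8 = 8 + T$)
$o{\left(n \right)} = \frac{n + \sqrt{-3 + n}}{n + \sqrt{2} \sqrt{n}}$ ($o{\left(n \right)} = \frac{n + \sqrt{-3 + n}}{n + \sqrt{2 n}} = \frac{n + \sqrt{-3 + n}}{n + \sqrt{2} \sqrt{n}}$)
$\left(\left(-11\right) 4 \left(-10\right) + X{\left(9 \right)}\right) o{\left(-6 \right)} = \left(\left(-11\right) 4 \left(-10\right) + \left(8 + 9\right)\right) \frac{-6 + \sqrt{-3 - 6}}{-6 + \sqrt{2} \sqrt{-6}} = \left(\left(-44\right) \left(-10\right) + 17\right) \frac{-6 + \sqrt{-9}}{-6 + \sqrt{2} i \sqrt{6}} = \left(440 + 17\right) \frac{-6 + 3 i}{-6 + 2 i \sqrt{3}} = 457 \frac{-6 + 3 i}{-6 + 2 i \sqrt{3}} = \frac{457 \left(-6 + 3 i\right)}{-6 + 2 i \sqrt{3}}$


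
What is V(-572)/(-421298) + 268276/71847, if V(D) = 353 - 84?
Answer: 113004815405/30268997406 ≈ 3.7334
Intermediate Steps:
V(D) = 269
V(-572)/(-421298) + 268276/71847 = 269/(-421298) + 268276/71847 = 269*(-1/421298) + 268276*(1/71847) = -269/421298 + 268276/71847 = 113004815405/30268997406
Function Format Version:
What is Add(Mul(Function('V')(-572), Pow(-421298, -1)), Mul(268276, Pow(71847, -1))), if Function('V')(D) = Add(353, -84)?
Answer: Rational(113004815405, 30268997406) ≈ 3.7334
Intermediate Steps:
Function('V')(D) = 269
Add(Mul(Function('V')(-572), Pow(-421298, -1)), Mul(268276, Pow(71847, -1))) = Add(Mul(269, Pow(-421298, -1)), Mul(268276, Pow(71847, -1))) = Add(Mul(269, Rational(-1, 421298)), Mul(268276, Rational(1, 71847))) = Add(Rational(-269, 421298), Rational(268276, 71847)) = Rational(113004815405, 30268997406)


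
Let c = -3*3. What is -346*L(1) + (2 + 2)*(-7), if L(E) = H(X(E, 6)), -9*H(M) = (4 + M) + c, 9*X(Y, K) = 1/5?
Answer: -88844/405 ≈ -219.37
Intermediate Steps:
X(Y, K) = 1/45 (X(Y, K) = (1/9)/5 = (1/9)*(1/5) = 1/45)
c = -9
H(M) = 5/9 - M/9 (H(M) = -((4 + M) - 9)/9 = -(-5 + M)/9 = 5/9 - M/9)
L(E) = 224/405 (L(E) = 5/9 - 1/9*1/45 = 5/9 - 1/405 = 224/405)
-346*L(1) + (2 + 2)*(-7) = -346*224/405 + (2 + 2)*(-7) = -77504/405 + 4*(-7) = -77504/405 - 28 = -88844/405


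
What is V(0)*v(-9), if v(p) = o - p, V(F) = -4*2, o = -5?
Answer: -32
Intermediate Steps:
V(F) = -8
v(p) = -5 - p
V(0)*v(-9) = -8*(-5 - 1*(-9)) = -8*(-5 + 9) = -8*4 = -32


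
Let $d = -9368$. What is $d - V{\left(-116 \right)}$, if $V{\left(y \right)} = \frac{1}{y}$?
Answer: $- \frac{1086687}{116} \approx -9368.0$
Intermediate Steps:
$d - V{\left(-116 \right)} = -9368 - \frac{1}{-116} = -9368 - - \frac{1}{116} = -9368 + \frac{1}{116} = - \frac{1086687}{116}$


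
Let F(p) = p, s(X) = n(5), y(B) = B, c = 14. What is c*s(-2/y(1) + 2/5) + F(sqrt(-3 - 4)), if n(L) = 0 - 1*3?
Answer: -42 + I*sqrt(7) ≈ -42.0 + 2.6458*I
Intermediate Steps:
n(L) = -3 (n(L) = 0 - 3 = -3)
s(X) = -3
c*s(-2/y(1) + 2/5) + F(sqrt(-3 - 4)) = 14*(-3) + sqrt(-3 - 4) = -42 + sqrt(-7) = -42 + I*sqrt(7)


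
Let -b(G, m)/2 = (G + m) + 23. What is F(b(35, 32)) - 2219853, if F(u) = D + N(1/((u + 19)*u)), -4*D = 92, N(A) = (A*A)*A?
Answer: -54028618054965791999/24338574792000 ≈ -2.2199e+6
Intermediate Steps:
N(A) = A**3 (N(A) = A**2*A = A**3)
D = -23 (D = -1/4*92 = -23)
b(G, m) = -46 - 2*G - 2*m (b(G, m) = -2*((G + m) + 23) = -2*(23 + G + m) = -46 - 2*G - 2*m)
F(u) = -23 + 1/(u**3*(19 + u)**3) (F(u) = -23 + (1/((u + 19)*u))**3 = -23 + (1/((19 + u)*u))**3 = -23 + (1/(u*(19 + u)))**3 = -23 + 1/(u**3*(19 + u)**3))
F(b(35, 32)) - 2219853 = (-23 + 1/((-46 - 2*35 - 2*32)**3*(19 + (-46 - 2*35 - 2*32))**3)) - 2219853 = (-23 + 1/((-46 - 70 - 64)**3*(19 + (-46 - 70 - 64))**3)) - 2219853 = (-23 + 1/((-180)**3*(19 - 180)**3)) - 2219853 = (-23 - 1/5832000/(-161)**3) - 2219853 = (-23 - 1/5832000*(-1/4173281)) - 2219853 = (-23 + 1/24338574792000) - 2219853 = -559787220215999/24338574792000 - 2219853 = -54028618054965791999/24338574792000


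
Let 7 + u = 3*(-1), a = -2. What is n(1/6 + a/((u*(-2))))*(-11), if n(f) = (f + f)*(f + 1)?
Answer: -352/225 ≈ -1.5644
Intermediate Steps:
u = -10 (u = -7 + 3*(-1) = -7 - 3 = -10)
n(f) = 2*f*(1 + f) (n(f) = (2*f)*(1 + f) = 2*f*(1 + f))
n(1/6 + a/((u*(-2))))*(-11) = (2*(1/6 - 2/((-10*(-2))))*(1 + (1/6 - 2/((-10*(-2))))))*(-11) = (2*(1*(⅙) - 2/20)*(1 + (1*(⅙) - 2/20)))*(-11) = (2*(⅙ - 2*1/20)*(1 + (⅙ - 2*1/20)))*(-11) = (2*(⅙ - ⅒)*(1 + (⅙ - ⅒)))*(-11) = (2*(1/15)*(1 + 1/15))*(-11) = (2*(1/15)*(16/15))*(-11) = (32/225)*(-11) = -352/225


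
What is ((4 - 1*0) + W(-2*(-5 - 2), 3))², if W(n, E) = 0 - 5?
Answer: 1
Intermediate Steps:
W(n, E) = -5
((4 - 1*0) + W(-2*(-5 - 2), 3))² = ((4 - 1*0) - 5)² = ((4 + 0) - 5)² = (4 - 5)² = (-1)² = 1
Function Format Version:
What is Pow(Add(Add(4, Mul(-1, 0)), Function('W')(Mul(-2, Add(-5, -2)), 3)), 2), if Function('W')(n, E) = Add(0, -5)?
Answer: 1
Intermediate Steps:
Function('W')(n, E) = -5
Pow(Add(Add(4, Mul(-1, 0)), Function('W')(Mul(-2, Add(-5, -2)), 3)), 2) = Pow(Add(Add(4, Mul(-1, 0)), -5), 2) = Pow(Add(Add(4, 0), -5), 2) = Pow(Add(4, -5), 2) = Pow(-1, 2) = 1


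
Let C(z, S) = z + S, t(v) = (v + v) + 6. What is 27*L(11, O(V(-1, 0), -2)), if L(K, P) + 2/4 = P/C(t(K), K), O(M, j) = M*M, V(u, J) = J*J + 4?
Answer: -63/26 ≈ -2.4231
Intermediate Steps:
V(u, J) = 4 + J² (V(u, J) = J² + 4 = 4 + J²)
t(v) = 6 + 2*v (t(v) = 2*v + 6 = 6 + 2*v)
O(M, j) = M²
C(z, S) = S + z
L(K, P) = -½ + P/(6 + 3*K) (L(K, P) = -½ + P/(K + (6 + 2*K)) = -½ + P/(6 + 3*K))
27*L(11, O(V(-1, 0), -2)) = 27*((-1 - ½*11 + (4 + 0²)²/3)/(2 + 11)) = 27*((-1 - 11/2 + (4 + 0)²/3)/13) = 27*((-1 - 11/2 + (⅓)*4²)/13) = 27*((-1 - 11/2 + (⅓)*16)/13) = 27*((-1 - 11/2 + 16/3)/13) = 27*((1/13)*(-7/6)) = 27*(-7/78) = -63/26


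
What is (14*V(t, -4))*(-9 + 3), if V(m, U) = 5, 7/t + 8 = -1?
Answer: -420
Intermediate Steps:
t = -7/9 (t = 7/(-8 - 1) = 7/(-9) = 7*(-1/9) = -7/9 ≈ -0.77778)
(14*V(t, -4))*(-9 + 3) = (14*5)*(-9 + 3) = 70*(-6) = -420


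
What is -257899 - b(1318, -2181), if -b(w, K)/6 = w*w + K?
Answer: 10151759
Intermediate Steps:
b(w, K) = -6*K - 6*w**2 (b(w, K) = -6*(w*w + K) = -6*(w**2 + K) = -6*(K + w**2) = -6*K - 6*w**2)
-257899 - b(1318, -2181) = -257899 - (-6*(-2181) - 6*1318**2) = -257899 - (13086 - 6*1737124) = -257899 - (13086 - 10422744) = -257899 - 1*(-10409658) = -257899 + 10409658 = 10151759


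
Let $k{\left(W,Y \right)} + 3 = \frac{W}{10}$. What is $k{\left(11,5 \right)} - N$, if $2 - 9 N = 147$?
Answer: $\frac{1279}{90} \approx 14.211$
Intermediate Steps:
$k{\left(W,Y \right)} = -3 + \frac{W}{10}$
$N = - \frac{145}{9}$ ($N = \frac{2}{9} - \frac{49}{3} = - \frac{145}{9} \approx -16.111$)
$k{\left(11,5 \right)} - N = \left(-3 + \frac{1}{10} \cdot 11\right) - - \frac{145}{9} = \left(-3 + \frac{11}{10}\right) + \frac{145}{9} = - \frac{19}{10} + \frac{145}{9} = \frac{1279}{90}$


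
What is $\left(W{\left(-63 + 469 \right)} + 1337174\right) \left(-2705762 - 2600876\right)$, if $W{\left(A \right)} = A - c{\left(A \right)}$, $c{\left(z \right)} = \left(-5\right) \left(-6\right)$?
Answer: $-7097893656900$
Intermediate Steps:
$c{\left(z \right)} = 30$
$W{\left(A \right)} = -30 + A$ ($W{\left(A \right)} = A - 30 = -30 + A$)
$\left(W{\left(-63 + 469 \right)} + 1337174\right) \left(-2705762 - 2600876\right) = \left(\left(-30 + \left(-63 + 469\right)\right) + 1337174\right) \left(-2705762 - 2600876\right) = \left(\left(-30 + 406\right) + 1337174\right) \left(-5306638\right) = \left(376 + 1337174\right) \left(-5306638\right) = 1337550 \left(-5306638\right) = -7097893656900$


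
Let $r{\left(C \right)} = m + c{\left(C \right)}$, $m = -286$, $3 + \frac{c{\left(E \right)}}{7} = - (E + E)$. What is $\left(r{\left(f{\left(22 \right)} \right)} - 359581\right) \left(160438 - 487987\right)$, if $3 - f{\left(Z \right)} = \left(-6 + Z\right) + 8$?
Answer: $117784655106$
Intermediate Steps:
$c{\left(E \right)} = -21 - 14 E$ ($c{\left(E \right)} = -21 + 7 \left(- (E + E)\right) = -21 + 7 \left(- 2 E\right) = -21 - 14 E$)
$f{\left(Z \right)} = 1 - Z$ ($f{\left(Z \right)} = 3 - \left(\left(-6 + Z\right) + 8\right) = 3 - \left(2 + Z\right) = 1 - Z$)
$r{\left(C \right)} = -307 - 14 C$ ($r{\left(C \right)} = -286 - \left(21 + 14 C\right) = -307 - 14 C$)
$\left(r{\left(f{\left(22 \right)} \right)} - 359581\right) \left(160438 - 487987\right) = \left(\left(-307 - 14 \left(1 - 22\right)\right) - 359581\right) \left(160438 - 487987\right) = \left(\left(-307 - 14 \left(1 - 22\right)\right) - 359581\right) \left(-327549\right) = \left(\left(-307 - -294\right) - 359581\right) \left(-327549\right) = \left(\left(-307 + 294\right) - 359581\right) \left(-327549\right) = \left(-13 - 359581\right) \left(-327549\right) = \left(-359594\right) \left(-327549\right) = 117784655106$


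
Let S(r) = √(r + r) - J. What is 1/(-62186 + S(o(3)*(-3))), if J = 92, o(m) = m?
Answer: -31139/1939274651 - 3*I*√2/3878549302 ≈ -1.6057e-5 - 1.0939e-9*I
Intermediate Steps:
S(r) = -92 + √2*√r (S(r) = √(r + r) - 1*92 = √(2*r) - 92 = √2*√r - 92 = -92 + √2*√r)
1/(-62186 + S(o(3)*(-3))) = 1/(-62186 + (-92 + √2*√(3*(-3)))) = 1/(-62186 + (-92 + √2*√(-9))) = 1/(-62186 + (-92 + √2*(3*I))) = 1/(-62186 + (-92 + 3*I*√2)) = 1/(-62278 + 3*I*√2)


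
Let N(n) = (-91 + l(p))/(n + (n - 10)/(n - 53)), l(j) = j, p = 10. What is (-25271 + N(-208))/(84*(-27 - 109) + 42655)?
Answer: -1366381829/1688660170 ≈ -0.80915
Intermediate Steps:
N(n) = -81/(n + (-10 + n)/(-53 + n)) (N(n) = (-91 + 10)/(n + (n - 10)/(n - 53)) = -81/(n + (-10 + n)/(-53 + n)))
(-25271 + N(-208))/(84*(-27 - 109) + 42655) = (-25271 + 81*(-53 - 208)/(10 - 1*(-208)² + 52*(-208)))/(84*(-27 - 109) + 42655) = (-25271 + 81*(-261)/(10 - 1*43264 - 10816))/(84*(-136) + 42655) = (-25271 + 81*(-261)/(10 - 43264 - 10816))/(-11424 + 42655) = (-25271 + 81*(-261)/(-54070))/31231 = (-25271 + 81*(-1/54070)*(-261))*(1/31231) = (-25271 + 21141/54070)*(1/31231) = -1366381829/54070*1/31231 = -1366381829/1688660170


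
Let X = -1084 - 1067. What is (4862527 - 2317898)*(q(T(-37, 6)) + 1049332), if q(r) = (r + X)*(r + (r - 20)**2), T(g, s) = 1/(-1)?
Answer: 260702330308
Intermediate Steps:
T(g, s) = -1
X = -2151
q(r) = (-2151 + r)*(r + (-20 + r)**2) (q(r) = (r - 2151)*(r + (r - 20)**2) = (-2151 + r)*(r + (-20 + r)**2))
(4862527 - 2317898)*(q(T(-37, 6)) + 1049332) = (4862527 - 2317898)*((-860400 + (-1)**3 - 2190*(-1)**2 + 84289*(-1)) + 1049332) = 2544629*((-860400 - 1 - 2190*1 - 84289) + 1049332) = 2544629*((-860400 - 1 - 2190 - 84289) + 1049332) = 2544629*(-946880 + 1049332) = 2544629*102452 = 260702330308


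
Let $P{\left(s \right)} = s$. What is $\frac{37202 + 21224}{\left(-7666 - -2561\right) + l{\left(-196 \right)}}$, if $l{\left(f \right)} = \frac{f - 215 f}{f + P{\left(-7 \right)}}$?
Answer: $- \frac{1694354}{154037} \approx -11.0$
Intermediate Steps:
$l{\left(f \right)} = - \frac{214 f}{-7 + f}$ ($l{\left(f \right)} = \frac{f - 215 f}{f - 7} = \frac{\left(-214\right) f}{-7 + f} = - \frac{214 f}{-7 + f}$)
$\frac{37202 + 21224}{\left(-7666 - -2561\right) + l{\left(-196 \right)}} = \frac{37202 + 21224}{\left(-7666 - -2561\right) - - \frac{41944}{-7 - 196}} = \frac{58426}{\left(-7666 + 2561\right) - - \frac{41944}{-203}} = \frac{58426}{-5105 - \left(-41944\right) \left(- \frac{1}{203}\right)} = \frac{58426}{-5105 - \frac{5992}{29}} = \frac{58426}{- \frac{154037}{29}} = 58426 \left(- \frac{29}{154037}\right) = - \frac{1694354}{154037}$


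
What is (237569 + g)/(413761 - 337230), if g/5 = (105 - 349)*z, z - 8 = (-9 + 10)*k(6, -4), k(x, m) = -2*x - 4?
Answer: 247329/76531 ≈ 3.2318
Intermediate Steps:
k(x, m) = -4 - 2*x
z = -8 (z = 8 + (-9 + 10)*(-4 - 2*6) = 8 + 1*(-4 - 12) = 8 + 1*(-16) = 8 - 16 = -8)
g = 9760 (g = 5*((105 - 349)*(-8)) = 5*(-244*(-8)) = 5*1952 = 9760)
(237569 + g)/(413761 - 337230) = (237569 + 9760)/(413761 - 337230) = 247329/76531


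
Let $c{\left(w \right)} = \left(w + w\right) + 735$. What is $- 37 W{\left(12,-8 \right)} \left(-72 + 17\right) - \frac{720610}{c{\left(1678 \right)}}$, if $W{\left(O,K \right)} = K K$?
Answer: $\frac{532091230}{4091} \approx 1.3006 \cdot 10^{5}$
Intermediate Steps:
$c{\left(w \right)} = 735 + 2 w$ ($c{\left(w \right)} = 2 w + 735 = 735 + 2 w$)
$W{\left(O,K \right)} = K^{2}$
$- 37 W{\left(12,-8 \right)} \left(-72 + 17\right) - \frac{720610}{c{\left(1678 \right)}} = - 37 \left(-8\right)^{2} \left(-72 + 17\right) - \frac{720610}{735 + 2 \cdot 1678} = \left(-37\right) 64 \left(-55\right) - \frac{720610}{735 + 3356} = \left(-2368\right) \left(-55\right) - \frac{720610}{4091} = 130240 - 720610 \cdot \frac{1}{4091} = 130240 - \frac{720610}{4091} = \frac{532091230}{4091}$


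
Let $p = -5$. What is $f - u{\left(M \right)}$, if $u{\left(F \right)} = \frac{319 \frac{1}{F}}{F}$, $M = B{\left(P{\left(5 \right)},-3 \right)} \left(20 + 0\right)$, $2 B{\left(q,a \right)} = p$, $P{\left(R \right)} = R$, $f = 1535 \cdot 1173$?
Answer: $\frac{4501387181}{2500} \approx 1.8006 \cdot 10^{6}$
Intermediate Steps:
$f = 1800555$
$B{\left(q,a \right)} = - \frac{5}{2}$ ($B{\left(q,a \right)} = \frac{1}{2} \left(-5\right) = - \frac{5}{2}$)
$M = -50$ ($M = - \frac{5 \left(20 + 0\right)}{2} = \left(- \frac{5}{2}\right) 20 = -50$)
$u{\left(F \right)} = \frac{319}{F^{2}}$
$f - u{\left(M \right)} = 1800555 - \frac{319}{2500} = \frac{4501387181}{2500}$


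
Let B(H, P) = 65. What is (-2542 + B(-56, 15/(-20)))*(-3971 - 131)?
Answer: 10160654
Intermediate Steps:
(-2542 + B(-56, 15/(-20)))*(-3971 - 131) = (-2542 + 65)*(-3971 - 131) = -2477*(-4102) = 10160654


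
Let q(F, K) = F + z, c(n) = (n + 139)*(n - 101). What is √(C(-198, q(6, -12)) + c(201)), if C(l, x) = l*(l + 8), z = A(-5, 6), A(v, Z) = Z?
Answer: 2*√17905 ≈ 267.62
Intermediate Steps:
z = 6
c(n) = (-101 + n)*(139 + n) (c(n) = (139 + n)*(-101 + n) = (-101 + n)*(139 + n))
q(F, K) = 6 + F (q(F, K) = F + 6 = 6 + F)
C(l, x) = l*(8 + l)
√(C(-198, q(6, -12)) + c(201)) = √(-198*(8 - 198) + (-14039 + 201² + 38*201)) = √(-198*(-190) + (-14039 + 40401 + 7638)) = √(37620 + 34000) = √71620 = 2*√17905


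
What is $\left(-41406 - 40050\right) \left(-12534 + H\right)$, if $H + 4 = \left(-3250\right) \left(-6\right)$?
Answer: $-567096672$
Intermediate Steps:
$H = 19496$ ($H = -4 - -19500 = -4 + 19500 = 19496$)
$\left(-41406 - 40050\right) \left(-12534 + H\right) = \left(-41406 - 40050\right) \left(-12534 + 19496\right) = \left(-81456\right) 6962 = -567096672$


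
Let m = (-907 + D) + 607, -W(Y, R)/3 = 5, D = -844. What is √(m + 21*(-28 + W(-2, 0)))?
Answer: I*√2047 ≈ 45.244*I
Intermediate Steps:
W(Y, R) = -15 (W(Y, R) = -3*5 = -15)
m = -1144 (m = (-907 - 844) + 607 = -1751 + 607 = -1144)
√(m + 21*(-28 + W(-2, 0))) = √(-1144 + 21*(-28 - 15)) = √(-1144 + 21*(-43)) = √(-1144 - 903) = √(-2047) = I*√2047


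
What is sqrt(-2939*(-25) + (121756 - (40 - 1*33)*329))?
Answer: 4*sqrt(12058) ≈ 439.24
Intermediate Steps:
sqrt(-2939*(-25) + (121756 - (40 - 1*33)*329)) = sqrt(73475 + (121756 - (40 - 33)*329)) = sqrt(73475 + (121756 - 7*329)) = sqrt(73475 + (121756 - 1*2303)) = sqrt(73475 + (121756 - 2303)) = sqrt(73475 + 119453) = sqrt(192928) = 4*sqrt(12058)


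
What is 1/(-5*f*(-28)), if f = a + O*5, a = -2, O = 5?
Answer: 1/3220 ≈ 0.00031056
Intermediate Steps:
f = 23 (f = -2 + 5*5 = -2 + 25 = 23)
1/(-5*f*(-28)) = 1/(-5*23*(-28)) = 1/(-115*(-28)) = 1/3220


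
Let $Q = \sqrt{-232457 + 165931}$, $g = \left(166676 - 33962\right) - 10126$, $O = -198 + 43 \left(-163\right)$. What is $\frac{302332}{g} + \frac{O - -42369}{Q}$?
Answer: $\frac{75583}{30647} - \frac{17581 i \sqrt{66526}}{33263} \approx 2.4662 - 136.33 i$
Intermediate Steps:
$O = -7207$ ($O = -198 - 7009 = -7207$)
$g = 122588$ ($g = 132714 - 10126 = 122588$)
$Q = i \sqrt{66526}$ ($Q = \sqrt{-66526} = i \sqrt{66526} \approx 257.93 i$)
$\frac{302332}{g} + \frac{O - -42369}{Q} = \frac{302332}{122588} + \frac{-7207 - -42369}{i \sqrt{66526}} = 302332 \cdot \frac{1}{122588} + \left(-7207 + 42369\right) \left(- \frac{i \sqrt{66526}}{66526}\right) = \frac{75583}{30647} + 35162 \left(- \frac{i \sqrt{66526}}{66526}\right) = \frac{75583}{30647} - \frac{17581 i \sqrt{66526}}{33263}$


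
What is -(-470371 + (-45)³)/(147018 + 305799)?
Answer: 561496/452817 ≈ 1.2400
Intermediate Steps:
-(-470371 + (-45)³)/(147018 + 305799) = -(-470371 - 91125)/452817 = -(-561496)/452817 = -1*(-561496/452817) = 561496/452817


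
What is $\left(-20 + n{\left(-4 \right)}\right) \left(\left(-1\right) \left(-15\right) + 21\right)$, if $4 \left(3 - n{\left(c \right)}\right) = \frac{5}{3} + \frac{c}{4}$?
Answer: $-618$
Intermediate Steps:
$n{\left(c \right)} = \frac{31}{12} - \frac{c}{16}$ ($n{\left(c \right)} = 3 - \frac{\frac{5}{3} + \frac{c}{4}}{4} = 3 - \left(\frac{5}{12} + \frac{c}{16}\right) = \frac{31}{12} - \frac{c}{16}$)
$\left(-20 + n{\left(-4 \right)}\right) \left(\left(-1\right) \left(-15\right) + 21\right) = \left(-20 + \left(\frac{31}{12} - - \frac{1}{4}\right)\right) \left(\left(-1\right) \left(-15\right) + 21\right) = \left(-20 + \left(\frac{31}{12} + \frac{1}{4}\right)\right) \left(15 + 21\right) = \left(-20 + \frac{17}{6}\right) 36 = \left(- \frac{103}{6}\right) 36 = -618$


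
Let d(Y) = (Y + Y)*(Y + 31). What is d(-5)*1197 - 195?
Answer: -311415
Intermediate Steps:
d(Y) = 2*Y*(31 + Y) (d(Y) = (2*Y)*(31 + Y) = 2*Y*(31 + Y))
d(-5)*1197 - 195 = (2*(-5)*(31 - 5))*1197 - 195 = (2*(-5)*26)*1197 - 195 = -260*1197 - 195 = -311220 - 195 = -311415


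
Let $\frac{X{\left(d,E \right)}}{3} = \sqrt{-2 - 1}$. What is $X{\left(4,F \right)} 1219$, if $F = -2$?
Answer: $3657 i \sqrt{3} \approx 6334.1 i$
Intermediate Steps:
$X{\left(d,E \right)} = 3 i \sqrt{3}$ ($X{\left(d,E \right)} = 3 \sqrt{-2 - 1} = 3 \sqrt{-3} = 3 i \sqrt{3}$)
$X{\left(4,F \right)} 1219 = 3 i \sqrt{3} \cdot 1219 = 3657 i \sqrt{3}$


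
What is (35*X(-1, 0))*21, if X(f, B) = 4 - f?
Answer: 3675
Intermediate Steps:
(35*X(-1, 0))*21 = (35*(4 - 1*(-1)))*21 = (35*(4 + 1))*21 = (35*5)*21 = 175*21 = 3675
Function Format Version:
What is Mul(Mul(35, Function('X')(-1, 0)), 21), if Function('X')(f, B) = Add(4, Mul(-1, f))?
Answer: 3675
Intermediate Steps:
Mul(Mul(35, Function('X')(-1, 0)), 21) = Mul(Mul(35, Add(4, Mul(-1, -1))), 21) = Mul(Mul(35, Add(4, 1)), 21) = Mul(Mul(35, 5), 21) = Mul(175, 21) = 3675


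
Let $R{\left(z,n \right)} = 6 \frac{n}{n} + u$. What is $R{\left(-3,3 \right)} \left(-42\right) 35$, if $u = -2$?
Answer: $-5880$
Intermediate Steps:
$R{\left(z,n \right)} = 4$ ($R{\left(z,n \right)} = 6 \frac{n}{n} - 2 = 6 \cdot 1 - 2 = 6 - 2 = 4$)
$R{\left(-3,3 \right)} \left(-42\right) 35 = 4 \left(-42\right) 35 = \left(-168\right) 35 = -5880$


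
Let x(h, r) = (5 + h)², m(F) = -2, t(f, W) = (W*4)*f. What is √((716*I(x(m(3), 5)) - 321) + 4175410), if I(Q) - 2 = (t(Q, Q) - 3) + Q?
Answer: √4412801 ≈ 2100.7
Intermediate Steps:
t(f, W) = 4*W*f (t(f, W) = (4*W)*f = 4*W*f)
I(Q) = -1 + Q + 4*Q² (I(Q) = 2 + ((4*Q*Q - 3) + Q) = 2 + ((4*Q² - 3) + Q) = 2 + ((-3 + 4*Q²) + Q) = 2 + (-3 + Q + 4*Q²) = -1 + Q + 4*Q²)
√((716*I(x(m(3), 5)) - 321) + 4175410) = √((716*(-1 + (5 - 2)² + 4*((5 - 2)²)²) - 321) + 4175410) = √((716*(-1 + 3² + 4*(3²)²) - 321) + 4175410) = √((716*(-1 + 9 + 4*9²) - 321) + 4175410) = √((716*(-1 + 9 + 4*81) - 321) + 4175410) = √((716*(-1 + 9 + 324) - 321) + 4175410) = √((716*332 - 321) + 4175410) = √((237712 - 321) + 4175410) = √(237391 + 4175410) = √4412801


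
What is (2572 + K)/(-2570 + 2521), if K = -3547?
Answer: 975/49 ≈ 19.898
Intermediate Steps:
(2572 + K)/(-2570 + 2521) = (2572 - 3547)/(-2570 + 2521) = -975/(-49) = -975*(-1/49) = 975/49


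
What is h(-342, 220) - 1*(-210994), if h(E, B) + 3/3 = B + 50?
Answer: 211263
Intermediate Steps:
h(E, B) = 49 + B (h(E, B) = -1 + (B + 50) = -1 + (50 + B) = 49 + B)
h(-342, 220) - 1*(-210994) = (49 + 220) - 1*(-210994) = 269 + 210994 = 211263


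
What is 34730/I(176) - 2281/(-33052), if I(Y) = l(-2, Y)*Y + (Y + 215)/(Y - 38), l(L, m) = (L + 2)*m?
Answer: 6887414537/561884 ≈ 12258.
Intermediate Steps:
l(L, m) = m*(2 + L) (l(L, m) = (2 + L)*m = m*(2 + L))
I(Y) = (215 + Y)/(-38 + Y) (I(Y) = (Y*(2 - 2))*Y + (Y + 215)/(Y - 38) = (Y*0)*Y + (215 + Y)/(-38 + Y) = 0*Y + (215 + Y)/(-38 + Y) = 0 + (215 + Y)/(-38 + Y) = (215 + Y)/(-38 + Y))
34730/I(176) - 2281/(-33052) = 34730/(((215 + 176)/(-38 + 176))) - 2281/(-33052) = 34730/((391/138)) - 2281*(-1/33052) = 34730/(((1/138)*391)) + 2281/33052 = 34730/(17/6) + 2281/33052 = 34730*(6/17) + 2281/33052 = 208380/17 + 2281/33052 = 6887414537/561884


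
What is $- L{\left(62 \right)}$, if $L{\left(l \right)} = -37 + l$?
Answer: $-25$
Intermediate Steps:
$- L{\left(62 \right)} = - (-37 + 62) = \left(-1\right) 25 = -25$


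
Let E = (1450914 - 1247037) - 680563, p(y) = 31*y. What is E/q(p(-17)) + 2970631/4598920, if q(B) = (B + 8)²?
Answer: -1392068642329/1238769690120 ≈ -1.1238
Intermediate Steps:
q(B) = (8 + B)²
E = -476686 (E = 203877 - 680563 = -476686)
E/q(p(-17)) + 2970631/4598920 = -476686/(8 + 31*(-17))² + 2970631/4598920 = -476686/(8 - 527)² + 2970631*(1/4598920) = -476686/((-519)²) + 2970631/4598920 = -476686/269361 + 2970631/4598920 = -1392068642329/1238769690120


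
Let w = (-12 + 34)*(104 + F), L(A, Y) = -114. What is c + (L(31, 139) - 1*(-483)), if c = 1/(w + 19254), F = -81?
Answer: 7291441/19760 ≈ 369.00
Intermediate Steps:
w = 506 (w = (-12 + 34)*(104 - 81) = 22*23 = 506)
c = 1/19760 (c = 1/(506 + 19254) = 1/19760 ≈ 5.0607e-5)
c + (L(31, 139) - 1*(-483)) = 1/19760 + (-114 - 1*(-483)) = 1/19760 + (-114 + 483) = 1/19760 + 369 = 7291441/19760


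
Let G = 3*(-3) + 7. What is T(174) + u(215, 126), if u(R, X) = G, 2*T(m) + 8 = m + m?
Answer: 168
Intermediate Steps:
G = -2 (G = -9 + 7 = -2)
T(m) = -4 + m (T(m) = -4 + (m + m)/2 = -4 + (2*m)/2 = -4 + m)
u(R, X) = -2
T(174) + u(215, 126) = (-4 + 174) - 2 = 170 - 2 = 168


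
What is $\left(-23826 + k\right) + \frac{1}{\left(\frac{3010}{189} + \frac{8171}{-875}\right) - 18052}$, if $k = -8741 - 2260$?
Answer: $- \frac{14847546512634}{426322867} \approx -34827.0$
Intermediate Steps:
$k = -11001$
$\left(-23826 + k\right) + \frac{1}{\left(\frac{3010}{189} + \frac{8171}{-875}\right) - 18052} = \left(-23826 - 11001\right) + \frac{1}{\left(\frac{3010}{189} + \frac{8171}{-875}\right) - 18052} = -34827 + \frac{1}{\left(3010 \cdot \frac{1}{189} + 8171 \left(- \frac{1}{875}\right)\right) - 18052} = -34827 + \frac{1}{\left(\frac{430}{27} - \frac{8171}{875}\right) - 18052} = -34827 + \frac{1}{\frac{155633}{23625} - 18052} = -34827 + \frac{1}{- \frac{426322867}{23625}} = -34827 - \frac{23625}{426322867} = - \frac{14847546512634}{426322867}$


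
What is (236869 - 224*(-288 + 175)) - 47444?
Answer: 214737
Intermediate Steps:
(236869 - 224*(-288 + 175)) - 47444 = (236869 - 224*(-113)) - 47444 = (236869 + 25312) - 47444 = 262181 - 47444 = 214737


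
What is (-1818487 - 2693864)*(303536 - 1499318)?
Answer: 5395788103482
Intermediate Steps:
(-1818487 - 2693864)*(303536 - 1499318) = -4512351*(-1195782) = 5395788103482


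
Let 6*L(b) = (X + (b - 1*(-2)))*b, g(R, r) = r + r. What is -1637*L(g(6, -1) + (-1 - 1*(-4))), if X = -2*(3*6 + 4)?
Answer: 67117/6 ≈ 11186.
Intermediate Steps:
g(R, r) = 2*r
X = -44 (X = -2*(18 + 4) = -2*22 = -44)
L(b) = b*(-42 + b)/6 (L(b) = ((-44 + (b - 1*(-2)))*b)/6 = ((-44 + (b + 2))*b)/6 = ((-44 + (2 + b))*b)/6 = ((-42 + b)*b)/6 = (b*(-42 + b))/6 = b*(-42 + b)/6)
-1637*L(g(6, -1) + (-1 - 1*(-4))) = -1637*(2*(-1) + (-1 - 1*(-4)))*(-42 + (2*(-1) + (-1 - 1*(-4))))/6 = -1637*(-2 + (-1 + 4))*(-42 + (-2 + (-1 + 4)))/6 = -1637*(-2 + 3)*(-42 + (-2 + 3))/6 = -1637*(-42 + 1)/6 = -1637*(-41)/6 = -1637*(-41/6) = 67117/6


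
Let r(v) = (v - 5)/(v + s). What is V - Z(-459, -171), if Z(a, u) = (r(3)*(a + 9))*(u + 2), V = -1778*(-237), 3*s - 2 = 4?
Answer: 451806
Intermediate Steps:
s = 2 (s = ⅔ + (⅓)*4 = ⅔ + 4/3 = 2)
V = 421386
r(v) = (-5 + v)/(2 + v) (r(v) = (v - 5)/(v + 2) = (-5 + v)/(2 + v))
Z(a, u) = (2 + u)*(-18/5 - 2*a/5) (Z(a, u) = (((-5 + 3)/(2 + 3))*(a + 9))*(u + 2) = ((-2/5)*(9 + a))*(2 + u) = (((⅕)*(-2))*(9 + a))*(2 + u) = (-2*(9 + a)/5)*(2 + u) = (-18/5 - 2*a/5)*(2 + u) = (2 + u)*(-18/5 - 2*a/5))
V - Z(-459, -171) = 421386 - (-36/5 - 18/5*(-171) - ⅘*(-459) - ⅖*(-459)*(-171)) = 421386 - (-36/5 + 3078/5 + 1836/5 - 156978/5) = 421386 - 1*(-30420) = 421386 + 30420 = 451806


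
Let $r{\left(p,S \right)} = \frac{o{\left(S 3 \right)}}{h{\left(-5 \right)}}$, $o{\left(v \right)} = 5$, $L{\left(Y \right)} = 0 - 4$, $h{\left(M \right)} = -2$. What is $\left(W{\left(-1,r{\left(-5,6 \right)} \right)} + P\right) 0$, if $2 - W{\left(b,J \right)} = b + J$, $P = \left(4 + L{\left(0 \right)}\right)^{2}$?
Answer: $0$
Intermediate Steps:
$L{\left(Y \right)} = -4$ ($L{\left(Y \right)} = 0 - 4 = -4$)
$r{\left(p,S \right)} = - \frac{5}{2}$ ($r{\left(p,S \right)} = \frac{5}{-2} = 5 \left(- \frac{1}{2}\right) = - \frac{5}{2}$)
$P = 0$ ($P = \left(4 - 4\right)^{2} = 0^{2} = 0$)
$W{\left(b,J \right)} = 2 - J - b$ ($W{\left(b,J \right)} = 2 - \left(b + J\right) = 2 - \left(J + b\right) = 2 - J - b$)
$\left(W{\left(-1,r{\left(-5,6 \right)} \right)} + P\right) 0 = \left(\left(2 - - \frac{5}{2} - -1\right) + 0\right) 0 = \left(\left(2 + \frac{5}{2} + 1\right) + 0\right) 0 = \left(\frac{11}{2} + 0\right) 0 = \frac{11}{2} \cdot 0 = 0$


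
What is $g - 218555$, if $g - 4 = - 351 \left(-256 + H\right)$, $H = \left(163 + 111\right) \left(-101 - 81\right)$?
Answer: $17374973$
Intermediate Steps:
$H = -49868$ ($H = 274 \left(-182\right) = -49868$)
$g = 17593528$ ($g = 4 - 351 \left(-256 - 49868\right) = 4 - -17593524 = 4 + 17593524 = 17593528$)
$g - 218555 = 17593528 - 218555 = 17374973$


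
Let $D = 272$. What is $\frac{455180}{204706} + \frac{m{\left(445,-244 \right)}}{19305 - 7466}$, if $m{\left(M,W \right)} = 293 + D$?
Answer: $\frac{2752267455}{1211757167} \approx 2.2713$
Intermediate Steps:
$m{\left(M,W \right)} = 565$ ($m{\left(M,W \right)} = 293 + 272 = 565$)
$\frac{455180}{204706} + \frac{m{\left(445,-244 \right)}}{19305 - 7466} = \frac{455180}{204706} + \frac{565}{19305 - 7466} = 455180 \cdot \frac{1}{204706} + \frac{565}{19305 - 7466} = \frac{227590}{102353} + \frac{565}{11839} = \frac{2752267455}{1211757167}$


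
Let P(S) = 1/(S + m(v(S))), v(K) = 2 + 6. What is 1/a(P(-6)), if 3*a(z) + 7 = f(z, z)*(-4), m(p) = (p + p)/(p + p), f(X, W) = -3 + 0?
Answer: ⅗ ≈ 0.60000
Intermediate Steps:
v(K) = 8
f(X, W) = -3
m(p) = 1 (m(p) = (2*p)/((2*p)) = (2*p)*(1/(2*p)) = 1)
P(S) = 1/(1 + S) (P(S) = 1/(S + 1) = 1/(1 + S))
a(z) = 5/3 (a(z) = -7/3 + (-3*(-4))/3 = -7/3 + (⅓)*12 = -7/3 + 4 = 5/3)
1/a(P(-6)) = 1/(5/3) = ⅗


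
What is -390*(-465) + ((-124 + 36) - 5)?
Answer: 181257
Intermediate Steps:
-390*(-465) + ((-124 + 36) - 5) = 181350 + (-88 - 5) = 181350 - 93 = 181257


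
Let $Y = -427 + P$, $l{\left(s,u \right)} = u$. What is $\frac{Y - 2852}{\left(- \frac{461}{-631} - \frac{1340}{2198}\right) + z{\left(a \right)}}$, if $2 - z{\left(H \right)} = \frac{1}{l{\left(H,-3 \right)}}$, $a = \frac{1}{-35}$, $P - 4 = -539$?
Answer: $- \frac{3967336149}{2552945} \approx -1554.0$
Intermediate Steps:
$P = -535$ ($P = 4 - 539 = -535$)
$Y = -962$ ($Y = -427 - 535 = -962$)
$a = - \frac{1}{35} \approx -0.028571$
$z{\left(H \right)} = \frac{7}{3}$ ($z{\left(H \right)} = 2 - \frac{1}{-3} = 2 - - \frac{1}{3} = 2 + \frac{1}{3} = \frac{7}{3}$)
$\frac{Y - 2852}{\left(- \frac{461}{-631} - \frac{1340}{2198}\right) + z{\left(a \right)}} = \frac{-962 - 2852}{\left(- \frac{461}{-631} - \frac{1340}{2198}\right) + \frac{7}{3}} = - \frac{3814}{\left(\left(-461\right) \left(- \frac{1}{631}\right) - \frac{670}{1099}\right) + \frac{7}{3}} = - \frac{3814}{\left(\frac{461}{631} - \frac{670}{1099}\right) + \frac{7}{3}} = - \frac{3814}{\frac{83869}{693469} + \frac{7}{3}} = - \frac{3814}{\frac{5105890}{2080407}} = \left(-3814\right) \frac{2080407}{5105890} = - \frac{3967336149}{2552945}$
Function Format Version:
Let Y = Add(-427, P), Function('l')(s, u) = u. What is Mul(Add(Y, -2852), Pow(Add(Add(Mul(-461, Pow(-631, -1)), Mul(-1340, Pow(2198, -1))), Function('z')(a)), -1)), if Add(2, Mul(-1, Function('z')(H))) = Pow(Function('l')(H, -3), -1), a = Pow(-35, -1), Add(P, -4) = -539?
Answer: Rational(-3967336149, 2552945) ≈ -1554.0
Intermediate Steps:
P = -535 (P = Add(4, -539) = -535)
Y = -962 (Y = Add(-427, -535) = -962)
a = Rational(-1, 35) ≈ -0.028571
Function('z')(H) = Rational(7, 3) (Function('z')(H) = Add(2, Mul(-1, Pow(-3, -1))) = Add(2, Mul(-1, Rational(-1, 3))) = Add(2, Rational(1, 3)) = Rational(7, 3))
Mul(Add(Y, -2852), Pow(Add(Add(Mul(-461, Pow(-631, -1)), Mul(-1340, Pow(2198, -1))), Function('z')(a)), -1)) = Mul(Add(-962, -2852), Pow(Add(Add(Mul(-461, Pow(-631, -1)), Mul(-1340, Pow(2198, -1))), Rational(7, 3)), -1)) = Mul(-3814, Pow(Add(Add(Mul(-461, Rational(-1, 631)), Mul(-1340, Rational(1, 2198))), Rational(7, 3)), -1)) = Mul(-3814, Pow(Add(Add(Rational(461, 631), Rational(-670, 1099)), Rational(7, 3)), -1)) = Mul(-3814, Pow(Add(Rational(83869, 693469), Rational(7, 3)), -1)) = Mul(-3814, Pow(Rational(5105890, 2080407), -1)) = Mul(-3814, Rational(2080407, 5105890)) = Rational(-3967336149, 2552945)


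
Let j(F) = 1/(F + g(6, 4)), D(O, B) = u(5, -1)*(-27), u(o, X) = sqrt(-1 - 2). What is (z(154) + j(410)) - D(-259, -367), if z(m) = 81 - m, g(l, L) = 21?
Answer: -31462/431 + 27*I*sqrt(3) ≈ -72.998 + 46.765*I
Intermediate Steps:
u(o, X) = I*sqrt(3) (u(o, X) = sqrt(-3) = I*sqrt(3))
D(O, B) = -27*I*sqrt(3) (D(O, B) = (I*sqrt(3))*(-27) = -27*I*sqrt(3))
j(F) = 1/(21 + F) (j(F) = 1/(F + 21) = 1/(21 + F))
(z(154) + j(410)) - D(-259, -367) = ((81 - 1*154) + 1/(21 + 410)) - (-27)*I*sqrt(3) = ((81 - 154) + 1/431) + 27*I*sqrt(3) = (-73 + 1/431) + 27*I*sqrt(3) = -31462/431 + 27*I*sqrt(3)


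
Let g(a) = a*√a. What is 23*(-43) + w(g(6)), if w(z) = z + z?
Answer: -989 + 12*√6 ≈ -959.61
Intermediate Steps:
g(a) = a^(3/2)
w(z) = 2*z
23*(-43) + w(g(6)) = 23*(-43) + 2*6^(3/2) = -989 + 2*(6*√6) = -989 + 12*√6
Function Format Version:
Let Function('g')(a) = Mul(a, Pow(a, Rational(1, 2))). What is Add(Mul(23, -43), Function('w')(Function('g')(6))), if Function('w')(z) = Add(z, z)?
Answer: Add(-989, Mul(12, Pow(6, Rational(1, 2)))) ≈ -959.61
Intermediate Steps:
Function('g')(a) = Pow(a, Rational(3, 2))
Function('w')(z) = Mul(2, z)
Add(Mul(23, -43), Function('w')(Function('g')(6))) = Add(Mul(23, -43), Mul(2, Pow(6, Rational(3, 2)))) = Add(-989, Mul(2, Mul(6, Pow(6, Rational(1, 2))))) = Add(-989, Mul(12, Pow(6, Rational(1, 2))))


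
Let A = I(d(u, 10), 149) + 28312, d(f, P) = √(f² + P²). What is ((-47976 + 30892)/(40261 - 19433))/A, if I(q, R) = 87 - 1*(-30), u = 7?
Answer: -4271/148029803 ≈ -2.8852e-5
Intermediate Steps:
d(f, P) = √(P² + f²)
I(q, R) = 117 (I(q, R) = 87 + 30 = 117)
A = 28429 (A = 117 + 28312 = 28429)
((-47976 + 30892)/(40261 - 19433))/A = ((-47976 + 30892)/(40261 - 19433))/28429 = -17084/20828*(1/28429) = -17084*1/20828*(1/28429) = -4271/5207*1/28429 = -4271/148029803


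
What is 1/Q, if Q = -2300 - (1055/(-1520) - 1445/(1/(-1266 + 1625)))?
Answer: 304/157002531 ≈ 1.9363e-6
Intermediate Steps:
Q = 157002531/304 (Q = -2300 - (1055*(-1/1520) - 1445/(1/359)) = -2300 - (-211/304 - 1445/1/359) = -2300 - (-211/304 - 1445*359) = -2300 - (-211/304 - 518755) = -2300 - 1*(-157701731/304) = -2300 + 157701731/304 = 157002531/304 ≈ 5.1646e+5)
1/Q = 1/(157002531/304) = 304/157002531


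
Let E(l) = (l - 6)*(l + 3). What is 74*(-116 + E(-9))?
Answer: -1924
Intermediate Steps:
E(l) = (-6 + l)*(3 + l)
74*(-116 + E(-9)) = 74*(-116 + (-18 + (-9)**2 - 3*(-9))) = 74*(-116 + (-18 + 81 + 27)) = 74*(-116 + 90) = 74*(-26) = -1924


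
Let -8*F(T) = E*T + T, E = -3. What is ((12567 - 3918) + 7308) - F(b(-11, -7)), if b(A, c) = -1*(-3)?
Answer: 63825/4 ≈ 15956.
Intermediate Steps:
b(A, c) = 3
F(T) = T/4 (F(T) = -(-3*T + T)/8 = -(-1)*T/4 = T/4)
((12567 - 3918) + 7308) - F(b(-11, -7)) = ((12567 - 3918) + 7308) - 3/4 = (8649 + 7308) - 1*¾ = 15957 - ¾ = 63825/4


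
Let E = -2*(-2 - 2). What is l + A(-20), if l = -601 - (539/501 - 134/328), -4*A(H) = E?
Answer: -49599721/82164 ≈ -603.67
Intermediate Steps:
E = 8 (E = -2*(-4) = 8)
A(H) = -2 (A(H) = -¼*8 = -2)
l = -49435393/82164 (l = -601 - (539*(1/501) - 134*1/328) = -601 - (539/501 - 67/164) = -601 - 1*54829/82164 = -601 - 54829/82164 = -49435393/82164 ≈ -601.67)
l + A(-20) = -49435393/82164 - 2 = -49599721/82164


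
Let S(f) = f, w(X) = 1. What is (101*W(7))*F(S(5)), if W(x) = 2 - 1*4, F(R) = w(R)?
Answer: -202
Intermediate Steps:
F(R) = 1
W(x) = -2 (W(x) = 2 - 4 = -2)
(101*W(7))*F(S(5)) = (101*(-2))*1 = -202*1 = -202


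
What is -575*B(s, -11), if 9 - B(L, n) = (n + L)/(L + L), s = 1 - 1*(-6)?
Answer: -37375/7 ≈ -5339.3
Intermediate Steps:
s = 7 (s = 1 + 6 = 7)
B(L, n) = 9 - (L + n)/(2*L) (B(L, n) = 9 - (n + L)/(L + L) = 9 - (L + n)/(2*L))
-575*B(s, -11) = -575*(-1*(-11) + 17*7)/(2*7) = -575*(11 + 119)/(2*7) = -575*130/(2*7) = -575*65/7 = -37375/7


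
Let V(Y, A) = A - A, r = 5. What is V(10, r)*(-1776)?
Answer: 0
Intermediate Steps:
V(Y, A) = 0
V(10, r)*(-1776) = 0*(-1776) = 0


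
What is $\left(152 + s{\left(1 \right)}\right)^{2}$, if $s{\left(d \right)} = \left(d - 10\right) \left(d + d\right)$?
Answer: $17956$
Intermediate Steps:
$s{\left(d \right)} = 2 d \left(-10 + d\right)$ ($s{\left(d \right)} = \left(-10 + d\right) 2 d = 2 d \left(-10 + d\right)$)
$\left(152 + s{\left(1 \right)}\right)^{2} = \left(152 + 2 \cdot 1 \left(-10 + 1\right)\right)^{2} = \left(152 + 2 \cdot 1 \left(-9\right)\right)^{2} = \left(152 - 18\right)^{2} = 134^{2} = 17956$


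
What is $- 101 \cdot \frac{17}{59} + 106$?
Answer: $\frac{4537}{59} \approx 76.898$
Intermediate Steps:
$- 101 \cdot \frac{17}{59} + 106 = - 101 \cdot 17 \cdot \frac{1}{59} + 106 = \left(-101\right) \frac{17}{59} + 106 = - \frac{1717}{59} + 106 = \frac{4537}{59}$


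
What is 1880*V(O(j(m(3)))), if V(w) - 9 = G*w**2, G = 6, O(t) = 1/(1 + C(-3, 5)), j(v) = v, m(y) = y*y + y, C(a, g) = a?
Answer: 19740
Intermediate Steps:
m(y) = y + y**2 (m(y) = y**2 + y = y + y**2)
O(t) = -1/2 (O(t) = 1/(1 - 3) = 1/(-2) = -1/2)
V(w) = 9 + 6*w**2
1880*V(O(j(m(3)))) = 1880*(9 + 6*(-1/2)**2) = 1880*(9 + 6*(1/4)) = 1880*(9 + 3/2) = 1880*(21/2) = 19740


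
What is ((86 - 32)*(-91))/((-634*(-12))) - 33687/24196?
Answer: -7816455/3835066 ≈ -2.0382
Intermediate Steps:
((86 - 32)*(-91))/((-634*(-12))) - 33687/24196 = (54*(-91))/7608 - 33687*1/24196 = -4914*1/7608 - 33687/24196 = -819/1268 - 33687/24196 = -7816455/3835066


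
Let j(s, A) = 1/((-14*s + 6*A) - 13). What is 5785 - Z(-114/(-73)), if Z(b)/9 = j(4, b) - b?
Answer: 614269268/105923 ≈ 5799.2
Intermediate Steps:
j(s, A) = 1/(-13 - 14*s + 6*A)
Z(b) = -9*b - 9/(69 - 6*b) (Z(b) = 9*(-1/(13 - 6*b + 14*4) - b) = 9*(-1/(13 - 6*b + 56) - b) = 9*(-1/(69 - 6*b) - b) = 9*(-b - 1/(69 - 6*b)) = -9*b - 9/(69 - 6*b))
5785 - Z(-114/(-73)) = 5785 - 3*(1 - 3*(-114/(-73))*(-23 + 2*(-114/(-73))))/(-23 + 2*(-114/(-73))) = 5785 - 3*(1 - 3*(-114*(-1/73))*(-23 + 2*(-114*(-1/73))))/(-23 + 2*(-114*(-1/73))) = 5785 - 3*(1 - 3*114/73*(-23 + 2*(114/73)))/(-23 + 2*(114/73)) = 5785 - 3*(1 - 3*114/73*(-23 + 228/73))/(-23 + 228/73) = 5785 - 3*(1 - 3*114/73*(-1451/73))/(-1451/73) = 5785 - 3*(-73)*(1 + 496242/5329)/1451 = 5785 - 3*(-73)*501571/(1451*5329) = 5785 - 1*(-1504713/105923) = 5785 + 1504713/105923 = 614269268/105923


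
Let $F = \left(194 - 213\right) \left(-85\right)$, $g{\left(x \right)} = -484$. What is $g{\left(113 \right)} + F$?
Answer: $1131$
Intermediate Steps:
$F = 1615$ ($F = \left(-19\right) \left(-85\right) = 1615$)
$g{\left(113 \right)} + F = -484 + 1615 = 1131$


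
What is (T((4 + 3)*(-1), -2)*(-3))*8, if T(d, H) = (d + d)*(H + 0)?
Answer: -672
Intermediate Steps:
T(d, H) = 2*H*d (T(d, H) = (2*d)*H = 2*H*d)
(T((4 + 3)*(-1), -2)*(-3))*8 = ((2*(-2)*((4 + 3)*(-1)))*(-3))*8 = ((2*(-2)*(7*(-1)))*(-3))*8 = ((2*(-2)*(-7))*(-3))*8 = (28*(-3))*8 = -84*8 = -672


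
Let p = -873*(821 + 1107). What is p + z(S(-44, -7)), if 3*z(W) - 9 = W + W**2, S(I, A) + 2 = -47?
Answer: -1682357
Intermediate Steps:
S(I, A) = -49 (S(I, A) = -2 - 47 = -49)
z(W) = 3 + W/3 + W**2/3 (z(W) = 3 + (W + W**2)/3 = 3 + (W/3 + W**2/3) = 3 + W/3 + W**2/3)
p = -1683144 (p = -873*1928 = -1683144)
p + z(S(-44, -7)) = -1683144 + (3 + (1/3)*(-49) + (1/3)*(-49)**2) = -1683144 + (3 - 49/3 + (1/3)*2401) = -1683144 + (3 - 49/3 + 2401/3) = -1683144 + 787 = -1682357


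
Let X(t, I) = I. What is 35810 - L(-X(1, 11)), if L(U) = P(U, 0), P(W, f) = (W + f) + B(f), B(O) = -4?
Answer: 35825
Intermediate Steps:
P(W, f) = -4 + W + f (P(W, f) = (W + f) - 4 = -4 + W + f)
L(U) = -4 + U (L(U) = -4 + U + 0 = -4 + U)
35810 - L(-X(1, 11)) = 35810 - (-4 - 1*11) = 35810 - (-4 - 11) = 35810 - 1*(-15) = 35810 + 15 = 35825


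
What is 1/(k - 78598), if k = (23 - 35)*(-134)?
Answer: -1/76990 ≈ -1.2989e-5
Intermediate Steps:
k = 1608 (k = -12*(-134) = 1608)
1/(k - 78598) = 1/(1608 - 78598) = 1/(-76990) = -1/76990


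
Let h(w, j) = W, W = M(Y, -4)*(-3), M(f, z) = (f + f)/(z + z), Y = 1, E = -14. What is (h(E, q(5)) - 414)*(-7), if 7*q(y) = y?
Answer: 11571/4 ≈ 2892.8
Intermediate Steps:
q(y) = y/7
M(f, z) = f/z (M(f, z) = (2*f)/((2*z)) = (2*f)*(1/(2*z)) = f/z)
W = ¾ (W = (1/(-4))*(-3) = (1*(-¼))*(-3) = -¼*(-3) = ¾ ≈ 0.75000)
h(w, j) = ¾
(h(E, q(5)) - 414)*(-7) = (¾ - 414)*(-7) = -1653/4*(-7) = 11571/4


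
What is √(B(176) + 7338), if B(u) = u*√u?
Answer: √(7338 + 704*√11) ≈ 98.351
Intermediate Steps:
B(u) = u^(3/2)
√(B(176) + 7338) = √(176^(3/2) + 7338) = √(704*√11 + 7338) = √(7338 + 704*√11)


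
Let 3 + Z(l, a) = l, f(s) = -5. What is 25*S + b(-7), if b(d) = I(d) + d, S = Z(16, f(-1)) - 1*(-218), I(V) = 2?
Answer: 5770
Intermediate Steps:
Z(l, a) = -3 + l
S = 231 (S = (-3 + 16) - 1*(-218) = 13 + 218 = 231)
b(d) = 2 + d
25*S + b(-7) = 25*231 + (2 - 7) = 5775 - 5 = 5770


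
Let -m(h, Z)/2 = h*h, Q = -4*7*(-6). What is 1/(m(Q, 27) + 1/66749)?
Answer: -66749/3767847551 ≈ -1.7715e-5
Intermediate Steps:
Q = 168 (Q = -28*(-6) = 168)
m(h, Z) = -2*h² (m(h, Z) = -2*h*h = -2*h²)
1/(m(Q, 27) + 1/66749) = 1/(-2*168² + 1/66749) = 1/(-2*28224 + 1/66749) = 1/(-56448 + 1/66749) = 1/(-3767847551/66749) = -66749/3767847551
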